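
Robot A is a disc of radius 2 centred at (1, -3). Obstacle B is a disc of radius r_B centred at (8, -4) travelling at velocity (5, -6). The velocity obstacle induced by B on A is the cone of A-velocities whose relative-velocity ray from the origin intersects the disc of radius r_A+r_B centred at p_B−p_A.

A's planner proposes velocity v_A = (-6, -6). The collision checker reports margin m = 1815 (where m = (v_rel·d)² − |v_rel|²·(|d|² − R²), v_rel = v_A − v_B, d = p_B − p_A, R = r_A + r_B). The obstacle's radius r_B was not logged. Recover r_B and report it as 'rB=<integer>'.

m = 1815
d = (7, -1);  v_rel = (-11, 0),  |v_rel|² = 121
v_rel×d = (-11)·(-1) − (0)·(7) = 11
since m = R²·121 − 11²:  R² = (121 + 1815) / 121 = 16
R = √16 = 4  ⇒  r_B = 4 − 2 = 2

rB=2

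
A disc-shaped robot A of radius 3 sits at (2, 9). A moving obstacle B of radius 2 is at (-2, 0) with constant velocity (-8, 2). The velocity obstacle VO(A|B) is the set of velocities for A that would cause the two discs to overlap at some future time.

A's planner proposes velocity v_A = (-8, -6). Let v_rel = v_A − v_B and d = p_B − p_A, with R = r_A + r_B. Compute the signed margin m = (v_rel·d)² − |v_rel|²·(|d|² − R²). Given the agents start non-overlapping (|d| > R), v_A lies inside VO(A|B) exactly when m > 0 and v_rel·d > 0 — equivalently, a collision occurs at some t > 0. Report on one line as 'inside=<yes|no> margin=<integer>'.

d = (-4, -9),  |d|² = 97;  R = 3+2 = 5,  c = 97−5² = 72
v_rel = (0, -8),  |v_rel|² = 64;  v_rel·d = (0)·(-4) + (-8)·(-9) = 72
64·t² − 144·t + 72 = 0  ⇒  m = 72² − 64·72 = 576
m = 576 > 0,  v_rel·d = 72 > 0  ⇒  inside

inside=yes margin=576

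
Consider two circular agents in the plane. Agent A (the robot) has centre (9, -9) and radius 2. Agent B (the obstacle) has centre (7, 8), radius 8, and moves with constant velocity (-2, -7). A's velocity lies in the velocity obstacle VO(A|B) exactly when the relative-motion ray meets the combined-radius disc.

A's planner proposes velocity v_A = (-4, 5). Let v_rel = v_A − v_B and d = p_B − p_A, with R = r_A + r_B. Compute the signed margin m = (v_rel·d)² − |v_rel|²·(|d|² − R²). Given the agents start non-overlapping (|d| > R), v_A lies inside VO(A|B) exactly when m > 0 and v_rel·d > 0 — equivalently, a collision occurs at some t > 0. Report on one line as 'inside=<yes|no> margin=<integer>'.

d = (-2, 17),  |d|² = 293;  R = 2+8 = 10,  c = 293−10² = 193
v_rel = (-2, 12),  |v_rel|² = 148;  v_rel·d = (-2)·(-2) + (12)·(17) = 208
148·t² − 416·t + 193 = 0  ⇒  m = 208² − 148·193 = 14700
m = 14700 > 0,  v_rel·d = 208 > 0  ⇒  inside

inside=yes margin=14700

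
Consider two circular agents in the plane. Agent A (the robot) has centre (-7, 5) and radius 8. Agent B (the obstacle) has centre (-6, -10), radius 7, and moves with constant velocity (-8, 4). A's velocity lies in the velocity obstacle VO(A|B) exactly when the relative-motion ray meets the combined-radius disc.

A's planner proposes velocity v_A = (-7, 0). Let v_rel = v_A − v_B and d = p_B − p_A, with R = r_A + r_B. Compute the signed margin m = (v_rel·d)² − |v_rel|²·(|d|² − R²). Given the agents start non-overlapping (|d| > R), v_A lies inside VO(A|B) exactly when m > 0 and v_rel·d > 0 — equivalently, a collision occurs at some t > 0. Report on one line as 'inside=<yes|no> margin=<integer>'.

d = (1, -15),  |d|² = 226;  R = 8+7 = 15,  c = 226−15² = 1
v_rel = (1, -4),  |v_rel|² = 17;  v_rel·d = (1)·(1) + (-4)·(-15) = 61
17·t² − 122·t + 1 = 0  ⇒  m = 61² − 17·1 = 3704
m = 3704 > 0,  v_rel·d = 61 > 0  ⇒  inside

inside=yes margin=3704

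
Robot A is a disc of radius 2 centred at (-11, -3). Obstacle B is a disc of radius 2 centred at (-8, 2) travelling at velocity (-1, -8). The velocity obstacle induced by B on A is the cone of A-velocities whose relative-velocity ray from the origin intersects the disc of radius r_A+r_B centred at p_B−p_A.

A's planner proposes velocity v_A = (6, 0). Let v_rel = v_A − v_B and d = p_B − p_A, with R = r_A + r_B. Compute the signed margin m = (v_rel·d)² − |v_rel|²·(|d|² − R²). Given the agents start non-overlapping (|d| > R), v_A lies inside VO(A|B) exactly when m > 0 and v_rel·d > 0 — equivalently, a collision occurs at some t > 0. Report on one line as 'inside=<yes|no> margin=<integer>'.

d = (3, 5),  |d|² = 34;  R = 2+2 = 4,  c = 34−4² = 18
v_rel = (7, 8),  |v_rel|² = 113;  v_rel·d = (7)·(3) + (8)·(5) = 61
113·t² − 122·t + 18 = 0  ⇒  m = 61² − 113·18 = 1687
m = 1687 > 0,  v_rel·d = 61 > 0  ⇒  inside

inside=yes margin=1687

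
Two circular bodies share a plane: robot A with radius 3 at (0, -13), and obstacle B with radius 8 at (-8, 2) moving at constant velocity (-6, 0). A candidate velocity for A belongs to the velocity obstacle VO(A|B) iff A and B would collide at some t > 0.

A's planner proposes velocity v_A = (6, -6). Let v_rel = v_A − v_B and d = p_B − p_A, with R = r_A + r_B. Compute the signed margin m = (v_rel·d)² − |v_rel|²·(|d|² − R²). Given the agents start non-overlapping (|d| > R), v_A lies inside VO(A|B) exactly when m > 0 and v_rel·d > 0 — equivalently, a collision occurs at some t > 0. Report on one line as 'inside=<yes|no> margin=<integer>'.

d = (-8, 15),  |d|² = 289;  R = 3+8 = 11,  c = 289−11² = 168
v_rel = (12, -6),  |v_rel|² = 180;  v_rel·d = (12)·(-8) + (-6)·(15) = -186
180·t² + 372·t + 168 = 0  ⇒  m = (-186)² − 180·168 = 4356
m = 4356 > 0,  v_rel·d = -186 < 0  ⇒  outside

inside=no margin=4356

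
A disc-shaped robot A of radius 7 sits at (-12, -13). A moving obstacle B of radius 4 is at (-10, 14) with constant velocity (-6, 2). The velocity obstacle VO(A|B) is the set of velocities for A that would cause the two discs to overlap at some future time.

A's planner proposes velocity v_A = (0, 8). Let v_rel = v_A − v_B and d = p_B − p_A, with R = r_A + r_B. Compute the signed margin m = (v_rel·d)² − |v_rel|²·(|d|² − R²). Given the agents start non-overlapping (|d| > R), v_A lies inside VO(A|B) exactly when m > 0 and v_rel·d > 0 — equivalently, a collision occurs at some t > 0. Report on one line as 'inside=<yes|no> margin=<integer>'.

d = (2, 27),  |d|² = 733;  R = 7+4 = 11,  c = 733−11² = 612
v_rel = (6, 6),  |v_rel|² = 72;  v_rel·d = (6)·(2) + (6)·(27) = 174
72·t² − 348·t + 612 = 0  ⇒  m = 174² − 72·612 = -13788
m = -13788 < 0,  v_rel·d = 174 > 0  ⇒  outside

inside=no margin=-13788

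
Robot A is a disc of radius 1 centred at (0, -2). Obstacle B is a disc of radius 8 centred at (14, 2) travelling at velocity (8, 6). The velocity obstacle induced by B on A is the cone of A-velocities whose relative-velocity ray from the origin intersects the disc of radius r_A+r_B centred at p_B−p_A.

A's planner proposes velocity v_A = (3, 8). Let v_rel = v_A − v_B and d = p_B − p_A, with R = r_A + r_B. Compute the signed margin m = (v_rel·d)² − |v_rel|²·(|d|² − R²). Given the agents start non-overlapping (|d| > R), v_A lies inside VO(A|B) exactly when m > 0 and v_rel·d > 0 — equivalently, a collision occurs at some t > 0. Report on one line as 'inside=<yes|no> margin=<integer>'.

d = (14, 4),  |d|² = 212;  R = 1+8 = 9,  c = 212−9² = 131
v_rel = (-5, 2),  |v_rel|² = 29;  v_rel·d = (-5)·(14) + (2)·(4) = -62
29·t² + 124·t + 131 = 0  ⇒  m = (-62)² − 29·131 = 45
m = 45 > 0,  v_rel·d = -62 < 0  ⇒  outside

inside=no margin=45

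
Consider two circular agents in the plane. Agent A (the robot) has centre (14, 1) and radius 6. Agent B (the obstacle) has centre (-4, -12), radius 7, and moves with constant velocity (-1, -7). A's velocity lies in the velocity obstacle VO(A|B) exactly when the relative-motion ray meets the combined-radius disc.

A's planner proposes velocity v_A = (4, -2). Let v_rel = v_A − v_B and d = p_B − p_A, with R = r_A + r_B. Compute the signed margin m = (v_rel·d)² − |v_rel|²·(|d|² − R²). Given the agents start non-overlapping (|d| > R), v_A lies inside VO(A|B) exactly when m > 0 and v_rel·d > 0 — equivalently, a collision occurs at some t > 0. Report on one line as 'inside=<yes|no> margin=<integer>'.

d = (-18, -13),  |d|² = 493;  R = 6+7 = 13,  c = 493−13² = 324
v_rel = (5, 5),  |v_rel|² = 50;  v_rel·d = (5)·(-18) + (5)·(-13) = -155
50·t² + 310·t + 324 = 0  ⇒  m = (-155)² − 50·324 = 7825
m = 7825 > 0,  v_rel·d = -155 < 0  ⇒  outside

inside=no margin=7825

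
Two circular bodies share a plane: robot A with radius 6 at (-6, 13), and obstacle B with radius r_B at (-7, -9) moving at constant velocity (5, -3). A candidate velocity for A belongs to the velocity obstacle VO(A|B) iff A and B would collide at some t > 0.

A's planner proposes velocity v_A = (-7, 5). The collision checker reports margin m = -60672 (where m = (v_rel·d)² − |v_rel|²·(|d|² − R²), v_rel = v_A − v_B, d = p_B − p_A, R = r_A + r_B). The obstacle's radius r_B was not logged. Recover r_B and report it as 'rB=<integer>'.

m = -60672
d = (-1, -22);  v_rel = (-12, 8),  |v_rel|² = 208
v_rel×d = (-12)·(-22) − (8)·(-1) = 272
since m = R²·208 − 272²:  R² = (73984 + -60672) / 208 = 64
R = √64 = 8  ⇒  r_B = 8 − 6 = 2

rB=2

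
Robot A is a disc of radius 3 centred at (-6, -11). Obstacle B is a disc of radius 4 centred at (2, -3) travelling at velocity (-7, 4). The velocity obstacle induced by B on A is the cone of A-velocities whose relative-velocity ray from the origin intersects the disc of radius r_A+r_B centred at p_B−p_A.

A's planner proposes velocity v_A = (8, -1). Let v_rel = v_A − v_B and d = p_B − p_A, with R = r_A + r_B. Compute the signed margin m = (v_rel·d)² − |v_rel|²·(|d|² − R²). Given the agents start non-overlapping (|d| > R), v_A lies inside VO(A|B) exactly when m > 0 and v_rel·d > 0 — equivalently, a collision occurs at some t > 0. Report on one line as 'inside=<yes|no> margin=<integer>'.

d = (8, 8),  |d|² = 128;  R = 3+4 = 7,  c = 128−7² = 79
v_rel = (15, -5),  |v_rel|² = 250;  v_rel·d = (15)·(8) + (-5)·(8) = 80
250·t² − 160·t + 79 = 0  ⇒  m = 80² − 250·79 = -13350
m = -13350 < 0,  v_rel·d = 80 > 0  ⇒  outside

inside=no margin=-13350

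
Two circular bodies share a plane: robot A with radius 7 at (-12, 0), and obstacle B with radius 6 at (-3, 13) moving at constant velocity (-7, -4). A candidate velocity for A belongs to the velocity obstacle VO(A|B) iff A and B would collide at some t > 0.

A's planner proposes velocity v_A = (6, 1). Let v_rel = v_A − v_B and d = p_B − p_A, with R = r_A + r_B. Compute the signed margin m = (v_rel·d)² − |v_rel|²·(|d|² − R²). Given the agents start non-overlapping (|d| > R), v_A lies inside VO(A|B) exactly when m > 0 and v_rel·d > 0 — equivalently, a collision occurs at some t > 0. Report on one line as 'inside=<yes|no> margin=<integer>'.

d = (9, 13),  |d|² = 250;  R = 7+6 = 13,  c = 250−13² = 81
v_rel = (13, 5),  |v_rel|² = 194;  v_rel·d = (13)·(9) + (5)·(13) = 182
194·t² − 364·t + 81 = 0  ⇒  m = 182² − 194·81 = 17410
m = 17410 > 0,  v_rel·d = 182 > 0  ⇒  inside

inside=yes margin=17410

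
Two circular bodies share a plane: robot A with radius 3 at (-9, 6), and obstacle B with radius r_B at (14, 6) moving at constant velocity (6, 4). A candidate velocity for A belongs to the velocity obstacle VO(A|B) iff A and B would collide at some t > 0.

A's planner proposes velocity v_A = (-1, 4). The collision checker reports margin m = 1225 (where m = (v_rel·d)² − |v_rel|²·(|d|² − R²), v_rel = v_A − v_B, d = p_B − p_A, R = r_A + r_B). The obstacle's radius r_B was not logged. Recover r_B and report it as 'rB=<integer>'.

m = 1225
d = (23, 0);  v_rel = (-7, 0),  |v_rel|² = 49
v_rel×d = (-7)·(0) − (0)·(23) = 0
since m = R²·49 − 0²:  R² = (0 + 1225) / 49 = 25
R = √25 = 5  ⇒  r_B = 5 − 3 = 2

rB=2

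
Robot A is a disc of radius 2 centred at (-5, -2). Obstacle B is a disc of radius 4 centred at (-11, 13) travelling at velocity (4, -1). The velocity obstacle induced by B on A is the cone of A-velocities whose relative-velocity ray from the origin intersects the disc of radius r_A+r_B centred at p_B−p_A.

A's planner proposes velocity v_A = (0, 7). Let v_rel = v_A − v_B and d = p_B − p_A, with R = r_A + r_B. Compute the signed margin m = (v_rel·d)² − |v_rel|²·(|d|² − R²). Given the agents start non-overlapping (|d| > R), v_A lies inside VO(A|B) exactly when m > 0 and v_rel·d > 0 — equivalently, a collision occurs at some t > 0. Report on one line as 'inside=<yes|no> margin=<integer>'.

d = (-6, 15),  |d|² = 261;  R = 2+4 = 6,  c = 261−6² = 225
v_rel = (-4, 8),  |v_rel|² = 80;  v_rel·d = (-4)·(-6) + (8)·(15) = 144
80·t² − 288·t + 225 = 0  ⇒  m = 144² − 80·225 = 2736
m = 2736 > 0,  v_rel·d = 144 > 0  ⇒  inside

inside=yes margin=2736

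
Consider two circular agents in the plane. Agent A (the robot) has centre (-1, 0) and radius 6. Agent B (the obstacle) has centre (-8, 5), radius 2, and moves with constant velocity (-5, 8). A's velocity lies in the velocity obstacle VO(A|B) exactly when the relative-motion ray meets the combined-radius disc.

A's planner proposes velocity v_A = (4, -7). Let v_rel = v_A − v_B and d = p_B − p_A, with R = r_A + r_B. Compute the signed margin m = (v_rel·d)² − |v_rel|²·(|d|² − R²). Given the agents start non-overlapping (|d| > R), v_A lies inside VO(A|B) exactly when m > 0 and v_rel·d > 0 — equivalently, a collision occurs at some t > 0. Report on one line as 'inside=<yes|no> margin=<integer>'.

d = (-7, 5),  |d|² = 74;  R = 6+2 = 8,  c = 74−8² = 10
v_rel = (9, -15),  |v_rel|² = 306;  v_rel·d = (9)·(-7) + (-15)·(5) = -138
306·t² + 276·t + 10 = 0  ⇒  m = (-138)² − 306·10 = 15984
m = 15984 > 0,  v_rel·d = -138 < 0  ⇒  outside

inside=no margin=15984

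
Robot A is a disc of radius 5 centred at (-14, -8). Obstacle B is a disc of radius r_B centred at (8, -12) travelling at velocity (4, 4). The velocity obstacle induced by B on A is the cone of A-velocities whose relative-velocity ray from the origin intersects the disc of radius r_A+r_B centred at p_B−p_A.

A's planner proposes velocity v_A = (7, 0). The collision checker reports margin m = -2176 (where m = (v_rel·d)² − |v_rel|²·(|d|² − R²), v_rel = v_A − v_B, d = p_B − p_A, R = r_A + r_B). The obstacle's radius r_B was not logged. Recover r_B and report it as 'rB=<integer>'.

m = -2176
d = (22, -4);  v_rel = (3, -4),  |v_rel|² = 25
v_rel×d = (3)·(-4) − (-4)·(22) = 76
since m = R²·25 − 76²:  R² = (5776 + -2176) / 25 = 144
R = √144 = 12  ⇒  r_B = 12 − 5 = 7

rB=7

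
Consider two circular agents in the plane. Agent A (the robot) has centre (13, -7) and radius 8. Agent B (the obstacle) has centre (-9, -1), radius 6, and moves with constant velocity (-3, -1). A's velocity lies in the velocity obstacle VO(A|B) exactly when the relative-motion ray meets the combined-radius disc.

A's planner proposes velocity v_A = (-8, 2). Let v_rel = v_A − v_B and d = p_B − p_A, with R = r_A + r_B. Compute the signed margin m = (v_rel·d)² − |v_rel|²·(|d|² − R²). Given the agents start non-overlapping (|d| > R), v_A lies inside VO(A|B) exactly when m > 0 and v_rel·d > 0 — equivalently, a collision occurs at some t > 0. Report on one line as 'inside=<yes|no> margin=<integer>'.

d = (-22, 6),  |d|² = 520;  R = 8+6 = 14,  c = 520−14² = 324
v_rel = (-5, 3),  |v_rel|² = 34;  v_rel·d = (-5)·(-22) + (3)·(6) = 128
34·t² − 256·t + 324 = 0  ⇒  m = 128² − 34·324 = 5368
m = 5368 > 0,  v_rel·d = 128 > 0  ⇒  inside

inside=yes margin=5368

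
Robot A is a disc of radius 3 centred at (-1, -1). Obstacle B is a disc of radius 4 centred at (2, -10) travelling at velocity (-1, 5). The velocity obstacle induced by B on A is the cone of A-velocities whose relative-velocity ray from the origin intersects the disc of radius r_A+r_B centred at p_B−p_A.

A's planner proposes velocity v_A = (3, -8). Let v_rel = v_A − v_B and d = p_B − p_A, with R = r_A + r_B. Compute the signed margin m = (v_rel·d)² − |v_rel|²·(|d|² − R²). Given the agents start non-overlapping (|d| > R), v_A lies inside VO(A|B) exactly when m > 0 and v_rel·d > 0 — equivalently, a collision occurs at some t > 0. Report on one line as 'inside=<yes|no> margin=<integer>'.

d = (3, -9),  |d|² = 90;  R = 3+4 = 7,  c = 90−7² = 41
v_rel = (4, -13),  |v_rel|² = 185;  v_rel·d = (4)·(3) + (-13)·(-9) = 129
185·t² − 258·t + 41 = 0  ⇒  m = 129² − 185·41 = 9056
m = 9056 > 0,  v_rel·d = 129 > 0  ⇒  inside

inside=yes margin=9056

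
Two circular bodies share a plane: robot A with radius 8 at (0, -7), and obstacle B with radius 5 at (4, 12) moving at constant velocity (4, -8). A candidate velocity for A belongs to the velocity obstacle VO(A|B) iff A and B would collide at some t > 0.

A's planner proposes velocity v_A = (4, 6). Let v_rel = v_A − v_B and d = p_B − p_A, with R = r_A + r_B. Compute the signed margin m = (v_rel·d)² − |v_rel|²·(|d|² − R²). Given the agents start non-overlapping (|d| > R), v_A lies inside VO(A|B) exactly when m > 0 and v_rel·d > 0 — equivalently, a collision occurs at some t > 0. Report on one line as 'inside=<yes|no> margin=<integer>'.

d = (4, 19),  |d|² = 377;  R = 8+5 = 13,  c = 377−13² = 208
v_rel = (0, 14),  |v_rel|² = 196;  v_rel·d = (0)·(4) + (14)·(19) = 266
196·t² − 532·t + 208 = 0  ⇒  m = 266² − 196·208 = 29988
m = 29988 > 0,  v_rel·d = 266 > 0  ⇒  inside

inside=yes margin=29988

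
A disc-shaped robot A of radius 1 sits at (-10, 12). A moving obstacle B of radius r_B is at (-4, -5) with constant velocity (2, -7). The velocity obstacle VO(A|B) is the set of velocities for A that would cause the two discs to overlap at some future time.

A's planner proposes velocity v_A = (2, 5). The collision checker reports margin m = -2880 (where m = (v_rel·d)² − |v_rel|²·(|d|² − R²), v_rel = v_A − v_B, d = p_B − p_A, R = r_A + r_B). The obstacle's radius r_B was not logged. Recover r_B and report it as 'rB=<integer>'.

m = -2880
d = (6, -17);  v_rel = (0, 12),  |v_rel|² = 144
v_rel×d = (0)·(-17) − (12)·(6) = -72
since m = R²·144 − (-72)²:  R² = (5184 + -2880) / 144 = 16
R = √16 = 4  ⇒  r_B = 4 − 1 = 3

rB=3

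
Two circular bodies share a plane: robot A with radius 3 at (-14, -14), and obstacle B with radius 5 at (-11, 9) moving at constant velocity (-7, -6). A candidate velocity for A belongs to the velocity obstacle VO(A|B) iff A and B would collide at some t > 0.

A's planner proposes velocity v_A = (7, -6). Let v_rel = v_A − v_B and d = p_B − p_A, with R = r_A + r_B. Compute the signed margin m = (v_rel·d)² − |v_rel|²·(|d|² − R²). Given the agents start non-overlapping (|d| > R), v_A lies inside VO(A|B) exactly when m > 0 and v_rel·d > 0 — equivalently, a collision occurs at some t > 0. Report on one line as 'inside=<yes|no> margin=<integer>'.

d = (3, 23),  |d|² = 538;  R = 3+5 = 8,  c = 538−8² = 474
v_rel = (14, 0),  |v_rel|² = 196;  v_rel·d = (14)·(3) + (0)·(23) = 42
196·t² − 84·t + 474 = 0  ⇒  m = 42² − 196·474 = -91140
m = -91140 < 0,  v_rel·d = 42 > 0  ⇒  outside

inside=no margin=-91140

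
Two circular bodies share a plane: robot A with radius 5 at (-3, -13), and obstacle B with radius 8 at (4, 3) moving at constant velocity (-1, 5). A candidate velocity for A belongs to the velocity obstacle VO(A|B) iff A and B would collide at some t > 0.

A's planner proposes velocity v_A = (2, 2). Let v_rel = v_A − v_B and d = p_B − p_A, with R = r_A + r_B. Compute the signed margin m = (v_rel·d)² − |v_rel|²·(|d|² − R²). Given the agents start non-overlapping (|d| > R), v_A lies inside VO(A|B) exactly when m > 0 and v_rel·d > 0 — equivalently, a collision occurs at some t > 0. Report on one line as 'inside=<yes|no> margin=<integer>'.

d = (7, 16),  |d|² = 305;  R = 5+8 = 13,  c = 305−13² = 136
v_rel = (3, -3),  |v_rel|² = 18;  v_rel·d = (3)·(7) + (-3)·(16) = -27
18·t² + 54·t + 136 = 0  ⇒  m = (-27)² − 18·136 = -1719
m = -1719 < 0,  v_rel·d = -27 < 0  ⇒  outside

inside=no margin=-1719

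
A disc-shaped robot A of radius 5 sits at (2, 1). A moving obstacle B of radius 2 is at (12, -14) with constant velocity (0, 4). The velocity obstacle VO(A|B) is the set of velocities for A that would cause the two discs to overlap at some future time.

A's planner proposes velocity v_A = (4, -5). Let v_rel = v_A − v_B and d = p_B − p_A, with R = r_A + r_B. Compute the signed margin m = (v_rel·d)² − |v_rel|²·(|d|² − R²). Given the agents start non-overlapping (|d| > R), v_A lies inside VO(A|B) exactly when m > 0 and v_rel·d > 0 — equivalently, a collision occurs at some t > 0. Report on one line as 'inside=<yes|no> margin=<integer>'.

d = (10, -15),  |d|² = 325;  R = 5+2 = 7,  c = 325−7² = 276
v_rel = (4, -9),  |v_rel|² = 97;  v_rel·d = (4)·(10) + (-9)·(-15) = 175
97·t² − 350·t + 276 = 0  ⇒  m = 175² − 97·276 = 3853
m = 3853 > 0,  v_rel·d = 175 > 0  ⇒  inside

inside=yes margin=3853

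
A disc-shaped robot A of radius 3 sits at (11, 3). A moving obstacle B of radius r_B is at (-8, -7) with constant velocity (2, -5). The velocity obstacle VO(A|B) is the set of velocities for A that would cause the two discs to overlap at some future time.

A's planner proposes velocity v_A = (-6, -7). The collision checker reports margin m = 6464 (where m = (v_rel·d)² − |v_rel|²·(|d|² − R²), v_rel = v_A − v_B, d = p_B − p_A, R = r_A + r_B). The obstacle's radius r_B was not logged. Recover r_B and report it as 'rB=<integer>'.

m = 6464
d = (-19, -10);  v_rel = (-8, -2),  |v_rel|² = 68
v_rel×d = (-8)·(-10) − (-2)·(-19) = 42
since m = R²·68 − 42²:  R² = (1764 + 6464) / 68 = 121
R = √121 = 11  ⇒  r_B = 11 − 3 = 8

rB=8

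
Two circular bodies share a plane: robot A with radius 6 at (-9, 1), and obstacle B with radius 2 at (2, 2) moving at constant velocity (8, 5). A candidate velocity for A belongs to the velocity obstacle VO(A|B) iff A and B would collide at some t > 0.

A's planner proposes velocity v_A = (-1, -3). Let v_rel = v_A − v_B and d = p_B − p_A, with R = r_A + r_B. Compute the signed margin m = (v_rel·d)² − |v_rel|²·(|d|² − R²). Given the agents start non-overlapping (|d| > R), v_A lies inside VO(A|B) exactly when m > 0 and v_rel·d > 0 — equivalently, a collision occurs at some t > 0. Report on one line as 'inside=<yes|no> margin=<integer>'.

d = (11, 1),  |d|² = 122;  R = 6+2 = 8,  c = 122−8² = 58
v_rel = (-9, -8),  |v_rel|² = 145;  v_rel·d = (-9)·(11) + (-8)·(1) = -107
145·t² + 214·t + 58 = 0  ⇒  m = (-107)² − 145·58 = 3039
m = 3039 > 0,  v_rel·d = -107 < 0  ⇒  outside

inside=no margin=3039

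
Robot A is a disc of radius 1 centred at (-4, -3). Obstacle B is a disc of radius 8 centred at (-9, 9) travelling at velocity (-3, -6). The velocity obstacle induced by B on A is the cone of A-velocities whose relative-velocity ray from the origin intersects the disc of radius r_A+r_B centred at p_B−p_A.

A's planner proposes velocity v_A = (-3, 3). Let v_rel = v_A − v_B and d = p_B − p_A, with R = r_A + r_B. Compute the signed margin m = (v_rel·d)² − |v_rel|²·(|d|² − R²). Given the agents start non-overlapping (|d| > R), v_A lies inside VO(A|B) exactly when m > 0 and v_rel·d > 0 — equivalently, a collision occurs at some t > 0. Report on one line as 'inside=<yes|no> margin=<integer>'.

d = (-5, 12),  |d|² = 169;  R = 1+8 = 9,  c = 169−9² = 88
v_rel = (0, 9),  |v_rel|² = 81;  v_rel·d = (0)·(-5) + (9)·(12) = 108
81·t² − 216·t + 88 = 0  ⇒  m = 108² − 81·88 = 4536
m = 4536 > 0,  v_rel·d = 108 > 0  ⇒  inside

inside=yes margin=4536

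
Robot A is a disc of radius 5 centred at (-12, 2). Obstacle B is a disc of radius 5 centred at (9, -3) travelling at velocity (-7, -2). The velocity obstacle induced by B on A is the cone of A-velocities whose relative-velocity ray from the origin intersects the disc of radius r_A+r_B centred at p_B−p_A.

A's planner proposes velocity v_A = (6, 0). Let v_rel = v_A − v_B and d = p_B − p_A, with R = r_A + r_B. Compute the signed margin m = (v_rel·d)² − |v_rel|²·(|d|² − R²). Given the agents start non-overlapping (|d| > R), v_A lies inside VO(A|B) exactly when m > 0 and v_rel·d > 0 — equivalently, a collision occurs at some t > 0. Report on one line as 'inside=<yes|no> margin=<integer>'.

d = (21, -5),  |d|² = 466;  R = 5+5 = 10,  c = 466−10² = 366
v_rel = (13, 2),  |v_rel|² = 173;  v_rel·d = (13)·(21) + (2)·(-5) = 263
173·t² − 526·t + 366 = 0  ⇒  m = 263² − 173·366 = 5851
m = 5851 > 0,  v_rel·d = 263 > 0  ⇒  inside

inside=yes margin=5851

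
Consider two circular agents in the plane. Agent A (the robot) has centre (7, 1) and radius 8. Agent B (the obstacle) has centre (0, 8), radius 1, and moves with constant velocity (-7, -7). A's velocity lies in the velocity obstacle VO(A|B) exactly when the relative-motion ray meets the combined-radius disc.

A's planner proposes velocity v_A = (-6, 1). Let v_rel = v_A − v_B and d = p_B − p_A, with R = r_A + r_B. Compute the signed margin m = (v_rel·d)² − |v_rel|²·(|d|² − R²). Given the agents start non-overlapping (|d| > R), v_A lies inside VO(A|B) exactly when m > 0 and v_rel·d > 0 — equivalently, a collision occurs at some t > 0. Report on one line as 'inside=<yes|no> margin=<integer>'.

d = (-7, 7),  |d|² = 98;  R = 8+1 = 9,  c = 98−9² = 17
v_rel = (1, 8),  |v_rel|² = 65;  v_rel·d = (1)·(-7) + (8)·(7) = 49
65·t² − 98·t + 17 = 0  ⇒  m = 49² − 65·17 = 1296
m = 1296 > 0,  v_rel·d = 49 > 0  ⇒  inside

inside=yes margin=1296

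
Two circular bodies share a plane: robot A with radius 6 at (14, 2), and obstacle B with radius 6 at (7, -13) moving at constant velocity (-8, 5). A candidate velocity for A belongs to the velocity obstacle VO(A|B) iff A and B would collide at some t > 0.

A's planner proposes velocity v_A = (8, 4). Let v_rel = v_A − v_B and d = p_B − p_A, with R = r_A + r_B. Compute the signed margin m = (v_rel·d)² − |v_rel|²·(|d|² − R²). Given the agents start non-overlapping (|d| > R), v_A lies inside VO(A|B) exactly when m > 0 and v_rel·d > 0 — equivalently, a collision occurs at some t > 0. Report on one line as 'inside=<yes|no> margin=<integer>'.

d = (-7, -15),  |d|² = 274;  R = 6+6 = 12,  c = 274−12² = 130
v_rel = (16, -1),  |v_rel|² = 257;  v_rel·d = (16)·(-7) + (-1)·(-15) = -97
257·t² + 194·t + 130 = 0  ⇒  m = (-97)² − 257·130 = -24001
m = -24001 < 0,  v_rel·d = -97 < 0  ⇒  outside

inside=no margin=-24001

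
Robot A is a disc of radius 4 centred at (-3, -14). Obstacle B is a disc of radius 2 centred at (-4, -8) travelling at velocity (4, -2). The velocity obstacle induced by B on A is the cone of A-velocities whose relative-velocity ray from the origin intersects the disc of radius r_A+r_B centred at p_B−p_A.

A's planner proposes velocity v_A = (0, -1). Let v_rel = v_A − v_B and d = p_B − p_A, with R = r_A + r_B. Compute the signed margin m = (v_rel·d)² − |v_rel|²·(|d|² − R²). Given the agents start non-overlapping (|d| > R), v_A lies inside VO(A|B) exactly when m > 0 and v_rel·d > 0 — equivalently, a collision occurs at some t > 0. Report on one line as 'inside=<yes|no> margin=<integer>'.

d = (-1, 6),  |d|² = 37;  R = 4+2 = 6,  c = 37−6² = 1
v_rel = (-4, 1),  |v_rel|² = 17;  v_rel·d = (-4)·(-1) + (1)·(6) = 10
17·t² − 20·t + 1 = 0  ⇒  m = 10² − 17·1 = 83
m = 83 > 0,  v_rel·d = 10 > 0  ⇒  inside

inside=yes margin=83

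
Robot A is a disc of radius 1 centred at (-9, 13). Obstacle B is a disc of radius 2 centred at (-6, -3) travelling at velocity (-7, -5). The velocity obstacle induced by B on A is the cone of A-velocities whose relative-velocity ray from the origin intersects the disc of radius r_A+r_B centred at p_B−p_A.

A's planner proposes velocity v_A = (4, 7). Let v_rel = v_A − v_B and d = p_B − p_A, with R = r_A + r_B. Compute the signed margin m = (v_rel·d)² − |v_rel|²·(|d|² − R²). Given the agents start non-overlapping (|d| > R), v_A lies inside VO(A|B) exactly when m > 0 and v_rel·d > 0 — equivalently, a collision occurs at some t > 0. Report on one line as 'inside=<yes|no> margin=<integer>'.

d = (3, -16),  |d|² = 265;  R = 1+2 = 3,  c = 265−3² = 256
v_rel = (11, 12),  |v_rel|² = 265;  v_rel·d = (11)·(3) + (12)·(-16) = -159
265·t² + 318·t + 256 = 0  ⇒  m = (-159)² − 265·256 = -42559
m = -42559 < 0,  v_rel·d = -159 < 0  ⇒  outside

inside=no margin=-42559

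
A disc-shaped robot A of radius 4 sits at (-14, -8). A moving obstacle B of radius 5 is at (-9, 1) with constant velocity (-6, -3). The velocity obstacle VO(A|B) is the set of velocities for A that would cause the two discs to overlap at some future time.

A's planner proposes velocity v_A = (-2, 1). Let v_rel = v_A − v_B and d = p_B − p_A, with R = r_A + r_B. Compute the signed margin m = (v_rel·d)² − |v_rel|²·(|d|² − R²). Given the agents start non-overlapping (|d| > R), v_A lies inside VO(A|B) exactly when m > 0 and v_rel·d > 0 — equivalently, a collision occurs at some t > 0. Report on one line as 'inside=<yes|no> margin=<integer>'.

d = (5, 9),  |d|² = 106;  R = 4+5 = 9,  c = 106−9² = 25
v_rel = (4, 4),  |v_rel|² = 32;  v_rel·d = (4)·(5) + (4)·(9) = 56
32·t² − 112·t + 25 = 0  ⇒  m = 56² − 32·25 = 2336
m = 2336 > 0,  v_rel·d = 56 > 0  ⇒  inside

inside=yes margin=2336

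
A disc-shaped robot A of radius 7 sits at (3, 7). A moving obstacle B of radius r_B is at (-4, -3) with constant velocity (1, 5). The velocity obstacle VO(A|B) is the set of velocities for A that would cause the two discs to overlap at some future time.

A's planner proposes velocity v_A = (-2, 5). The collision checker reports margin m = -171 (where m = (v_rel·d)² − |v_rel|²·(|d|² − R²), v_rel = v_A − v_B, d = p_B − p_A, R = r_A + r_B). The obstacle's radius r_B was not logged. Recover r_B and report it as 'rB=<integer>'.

m = -171
d = (-7, -10);  v_rel = (-3, 0),  |v_rel|² = 9
v_rel×d = (-3)·(-10) − (0)·(-7) = 30
since m = R²·9 − 30²:  R² = (900 + -171) / 9 = 81
R = √81 = 9  ⇒  r_B = 9 − 7 = 2

rB=2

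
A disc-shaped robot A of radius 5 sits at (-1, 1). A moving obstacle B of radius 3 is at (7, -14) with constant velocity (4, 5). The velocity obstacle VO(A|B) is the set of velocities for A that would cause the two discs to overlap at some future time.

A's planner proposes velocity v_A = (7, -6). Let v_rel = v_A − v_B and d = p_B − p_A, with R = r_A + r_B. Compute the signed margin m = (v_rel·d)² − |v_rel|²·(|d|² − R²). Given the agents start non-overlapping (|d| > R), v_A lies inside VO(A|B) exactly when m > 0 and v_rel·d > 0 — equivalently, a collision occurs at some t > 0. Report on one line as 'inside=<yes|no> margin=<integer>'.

d = (8, -15),  |d|² = 289;  R = 5+3 = 8,  c = 289−8² = 225
v_rel = (3, -11),  |v_rel|² = 130;  v_rel·d = (3)·(8) + (-11)·(-15) = 189
130·t² − 378·t + 225 = 0  ⇒  m = 189² − 130·225 = 6471
m = 6471 > 0,  v_rel·d = 189 > 0  ⇒  inside

inside=yes margin=6471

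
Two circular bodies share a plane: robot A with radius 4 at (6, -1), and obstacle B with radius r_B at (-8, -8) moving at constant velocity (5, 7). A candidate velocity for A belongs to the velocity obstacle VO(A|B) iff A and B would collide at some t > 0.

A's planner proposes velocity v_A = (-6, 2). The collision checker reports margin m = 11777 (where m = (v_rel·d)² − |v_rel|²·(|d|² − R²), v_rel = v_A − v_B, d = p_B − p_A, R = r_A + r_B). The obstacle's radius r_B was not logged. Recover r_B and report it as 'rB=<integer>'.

m = 11777
d = (-14, -7);  v_rel = (-11, -5),  |v_rel|² = 146
v_rel×d = (-11)·(-7) − (-5)·(-14) = 7
since m = R²·146 − 7²:  R² = (49 + 11777) / 146 = 81
R = √81 = 9  ⇒  r_B = 9 − 4 = 5

rB=5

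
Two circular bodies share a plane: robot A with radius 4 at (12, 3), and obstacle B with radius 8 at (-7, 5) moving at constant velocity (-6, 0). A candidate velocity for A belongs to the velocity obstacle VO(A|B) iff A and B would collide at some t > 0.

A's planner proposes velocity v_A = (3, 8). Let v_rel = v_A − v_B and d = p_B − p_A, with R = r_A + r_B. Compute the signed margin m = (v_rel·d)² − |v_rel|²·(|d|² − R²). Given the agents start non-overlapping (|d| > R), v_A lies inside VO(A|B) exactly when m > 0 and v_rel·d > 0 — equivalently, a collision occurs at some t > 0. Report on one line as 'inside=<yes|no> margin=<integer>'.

d = (-19, 2),  |d|² = 365;  R = 4+8 = 12,  c = 365−12² = 221
v_rel = (9, 8),  |v_rel|² = 145;  v_rel·d = (9)·(-19) + (8)·(2) = -155
145·t² + 310·t + 221 = 0  ⇒  m = (-155)² − 145·221 = -8020
m = -8020 < 0,  v_rel·d = -155 < 0  ⇒  outside

inside=no margin=-8020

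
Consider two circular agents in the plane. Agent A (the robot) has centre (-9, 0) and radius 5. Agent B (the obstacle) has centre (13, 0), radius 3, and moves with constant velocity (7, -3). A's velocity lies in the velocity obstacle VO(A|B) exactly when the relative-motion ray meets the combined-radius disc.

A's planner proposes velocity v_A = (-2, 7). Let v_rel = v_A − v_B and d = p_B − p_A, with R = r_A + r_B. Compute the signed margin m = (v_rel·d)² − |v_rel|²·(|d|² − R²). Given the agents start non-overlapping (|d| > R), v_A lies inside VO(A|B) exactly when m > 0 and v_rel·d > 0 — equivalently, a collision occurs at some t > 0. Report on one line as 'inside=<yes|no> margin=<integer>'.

d = (22, 0),  |d|² = 484;  R = 5+3 = 8,  c = 484−8² = 420
v_rel = (-9, 10),  |v_rel|² = 181;  v_rel·d = (-9)·(22) + (10)·(0) = -198
181·t² + 396·t + 420 = 0  ⇒  m = (-198)² − 181·420 = -36816
m = -36816 < 0,  v_rel·d = -198 < 0  ⇒  outside

inside=no margin=-36816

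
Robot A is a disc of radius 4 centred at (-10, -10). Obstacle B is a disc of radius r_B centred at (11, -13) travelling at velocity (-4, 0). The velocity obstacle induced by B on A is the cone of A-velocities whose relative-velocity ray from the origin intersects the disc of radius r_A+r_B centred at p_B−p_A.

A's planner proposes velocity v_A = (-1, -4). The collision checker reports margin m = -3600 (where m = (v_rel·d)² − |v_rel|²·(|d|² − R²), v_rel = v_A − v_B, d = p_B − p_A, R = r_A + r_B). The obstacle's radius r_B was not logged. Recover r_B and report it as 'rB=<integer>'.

m = -3600
d = (21, -3);  v_rel = (3, -4),  |v_rel|² = 25
v_rel×d = (3)·(-3) − (-4)·(21) = 75
since m = R²·25 − 75²:  R² = (5625 + -3600) / 25 = 81
R = √81 = 9  ⇒  r_B = 9 − 4 = 5

rB=5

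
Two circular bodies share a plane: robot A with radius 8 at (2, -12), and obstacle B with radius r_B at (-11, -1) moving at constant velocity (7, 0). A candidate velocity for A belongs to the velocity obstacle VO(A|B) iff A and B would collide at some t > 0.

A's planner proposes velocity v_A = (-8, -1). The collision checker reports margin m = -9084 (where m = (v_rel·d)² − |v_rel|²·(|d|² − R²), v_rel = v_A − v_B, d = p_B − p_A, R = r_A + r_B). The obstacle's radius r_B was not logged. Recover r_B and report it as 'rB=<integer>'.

m = -9084
d = (-13, 11);  v_rel = (-15, -1),  |v_rel|² = 226
v_rel×d = (-15)·(11) − (-1)·(-13) = -178
since m = R²·226 − (-178)²:  R² = (31684 + -9084) / 226 = 100
R = √100 = 10  ⇒  r_B = 10 − 8 = 2

rB=2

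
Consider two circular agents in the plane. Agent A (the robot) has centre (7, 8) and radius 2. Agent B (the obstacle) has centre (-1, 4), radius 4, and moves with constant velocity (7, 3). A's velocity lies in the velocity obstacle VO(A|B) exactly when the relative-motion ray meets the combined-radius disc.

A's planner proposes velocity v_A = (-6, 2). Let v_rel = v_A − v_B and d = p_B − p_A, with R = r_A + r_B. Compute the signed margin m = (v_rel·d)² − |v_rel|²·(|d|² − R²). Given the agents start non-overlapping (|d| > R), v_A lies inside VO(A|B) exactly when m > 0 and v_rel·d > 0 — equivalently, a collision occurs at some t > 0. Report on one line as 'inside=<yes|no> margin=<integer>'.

d = (-8, -4),  |d|² = 80;  R = 2+4 = 6,  c = 80−6² = 44
v_rel = (-13, -1),  |v_rel|² = 170;  v_rel·d = (-13)·(-8) + (-1)·(-4) = 108
170·t² − 216·t + 44 = 0  ⇒  m = 108² − 170·44 = 4184
m = 4184 > 0,  v_rel·d = 108 > 0  ⇒  inside

inside=yes margin=4184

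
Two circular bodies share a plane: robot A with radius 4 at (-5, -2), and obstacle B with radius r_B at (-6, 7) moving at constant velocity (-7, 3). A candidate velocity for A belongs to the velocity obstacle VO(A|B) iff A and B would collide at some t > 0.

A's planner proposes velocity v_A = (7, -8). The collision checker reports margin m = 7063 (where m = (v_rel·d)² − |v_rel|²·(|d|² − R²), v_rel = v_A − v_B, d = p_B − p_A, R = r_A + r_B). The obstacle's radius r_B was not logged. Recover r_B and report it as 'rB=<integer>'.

m = 7063
d = (-1, 9);  v_rel = (14, -11),  |v_rel|² = 317
v_rel×d = (14)·(9) − (-11)·(-1) = 115
since m = R²·317 − 115²:  R² = (13225 + 7063) / 317 = 64
R = √64 = 8  ⇒  r_B = 8 − 4 = 4

rB=4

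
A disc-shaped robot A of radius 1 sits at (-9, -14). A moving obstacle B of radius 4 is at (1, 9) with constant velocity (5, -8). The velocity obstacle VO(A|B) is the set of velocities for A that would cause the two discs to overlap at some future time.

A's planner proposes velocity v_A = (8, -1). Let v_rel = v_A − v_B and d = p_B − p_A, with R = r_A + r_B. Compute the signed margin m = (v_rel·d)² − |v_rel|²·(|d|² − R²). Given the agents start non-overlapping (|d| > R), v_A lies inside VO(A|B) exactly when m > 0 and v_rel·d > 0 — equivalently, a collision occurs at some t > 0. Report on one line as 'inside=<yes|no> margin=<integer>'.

d = (10, 23),  |d|² = 629;  R = 1+4 = 5,  c = 629−5² = 604
v_rel = (3, 7),  |v_rel|² = 58;  v_rel·d = (3)·(10) + (7)·(23) = 191
58·t² − 382·t + 604 = 0  ⇒  m = 191² − 58·604 = 1449
m = 1449 > 0,  v_rel·d = 191 > 0  ⇒  inside

inside=yes margin=1449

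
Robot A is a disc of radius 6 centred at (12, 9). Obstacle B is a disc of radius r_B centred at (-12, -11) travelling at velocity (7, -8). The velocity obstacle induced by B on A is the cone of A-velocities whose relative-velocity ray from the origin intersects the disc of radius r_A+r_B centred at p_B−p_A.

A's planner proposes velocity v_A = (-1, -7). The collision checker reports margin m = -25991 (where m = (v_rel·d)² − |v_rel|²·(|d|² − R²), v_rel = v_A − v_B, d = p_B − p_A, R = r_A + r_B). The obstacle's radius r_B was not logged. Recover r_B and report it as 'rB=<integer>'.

m = -25991
d = (-24, -20);  v_rel = (-8, 1),  |v_rel|² = 65
v_rel×d = (-8)·(-20) − (1)·(-24) = 184
since m = R²·65 − 184²:  R² = (33856 + -25991) / 65 = 121
R = √121 = 11  ⇒  r_B = 11 − 6 = 5

rB=5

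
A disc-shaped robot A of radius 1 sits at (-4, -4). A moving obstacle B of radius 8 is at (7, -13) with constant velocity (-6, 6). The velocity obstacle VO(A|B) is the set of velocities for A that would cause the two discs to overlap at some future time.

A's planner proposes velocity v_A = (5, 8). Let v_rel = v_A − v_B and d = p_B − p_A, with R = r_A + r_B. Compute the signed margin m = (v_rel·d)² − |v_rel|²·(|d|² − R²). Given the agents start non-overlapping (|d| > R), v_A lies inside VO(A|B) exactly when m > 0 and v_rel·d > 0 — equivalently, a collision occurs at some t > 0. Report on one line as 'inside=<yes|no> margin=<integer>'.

d = (11, -9),  |d|² = 202;  R = 1+8 = 9,  c = 202−9² = 121
v_rel = (11, 2),  |v_rel|² = 125;  v_rel·d = (11)·(11) + (2)·(-9) = 103
125·t² − 206·t + 121 = 0  ⇒  m = 103² − 125·121 = -4516
m = -4516 < 0,  v_rel·d = 103 > 0  ⇒  outside

inside=no margin=-4516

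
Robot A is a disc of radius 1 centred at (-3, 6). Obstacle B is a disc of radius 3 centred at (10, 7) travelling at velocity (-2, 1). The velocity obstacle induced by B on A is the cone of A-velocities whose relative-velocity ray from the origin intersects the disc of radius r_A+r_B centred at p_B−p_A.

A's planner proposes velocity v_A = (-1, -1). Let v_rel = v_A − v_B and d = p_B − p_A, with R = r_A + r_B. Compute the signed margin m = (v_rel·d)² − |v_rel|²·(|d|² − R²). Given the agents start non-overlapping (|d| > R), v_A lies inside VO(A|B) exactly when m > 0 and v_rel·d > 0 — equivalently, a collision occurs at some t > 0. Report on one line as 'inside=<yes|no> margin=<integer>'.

d = (13, 1),  |d|² = 170;  R = 1+3 = 4,  c = 170−4² = 154
v_rel = (1, -2),  |v_rel|² = 5;  v_rel·d = (1)·(13) + (-2)·(1) = 11
5·t² − 22·t + 154 = 0  ⇒  m = 11² − 5·154 = -649
m = -649 < 0,  v_rel·d = 11 > 0  ⇒  outside

inside=no margin=-649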